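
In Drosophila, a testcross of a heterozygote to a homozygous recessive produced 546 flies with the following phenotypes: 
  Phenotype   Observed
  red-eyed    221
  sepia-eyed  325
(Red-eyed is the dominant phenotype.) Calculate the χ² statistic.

A testcross of a heterozygote (Aa × aa) gives a 1:1 phenotypic ratio.
Under the 1:1 hypothesis (Σ ratio = 2, N = 546):
  red-eyed: 546 × 1/2 = 273
  sepia-eyed: 546 × 1/2 = 273
χ² = Σ (O − E)² / E
  red-eyed: (221 − 273)² / 273 = 9.9048
  sepia-eyed: (325 − 273)² / 273 = 9.9048
χ² = 9.9048 + 9.9048 = 19.8096 ≈ 19.810

19.810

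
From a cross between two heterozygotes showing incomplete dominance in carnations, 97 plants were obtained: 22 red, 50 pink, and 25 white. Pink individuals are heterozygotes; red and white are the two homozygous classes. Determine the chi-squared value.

0.278

With incomplete dominance, a heterozygote × heterozygote cross gives a 1:2:1 phenotypic ratio.
Under the 1:2:1 hypothesis (Σ ratio = 4, N = 97):
  red: 97 × 1/4 = 24.25
  pink: 97 × 2/4 = 48.5
  white: 97 × 1/4 = 24.25
χ² = Σ (O − E)² / E
  red: (22 − 24.25)² / 24.25 = 0.2088
  pink: (50 − 48.5)² / 48.5 = 0.0464
  white: (25 − 24.25)² / 24.25 = 0.0232
χ² = 0.2088 + 0.0464 + 0.0232 = 0.2784 ≈ 0.278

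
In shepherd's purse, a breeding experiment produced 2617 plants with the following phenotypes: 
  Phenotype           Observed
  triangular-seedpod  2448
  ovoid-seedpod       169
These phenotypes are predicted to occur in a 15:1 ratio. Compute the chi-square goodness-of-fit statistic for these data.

0.193

Expected counts for N = 2617 under a 15:1 ratio (total parts = 16):
  triangular-seedpod: 2617 × 15/16 = 2453.4375
  ovoid-seedpod: 2617 × 1/16 = 163.5625
χ² = Σ (O − E)² / E
  triangular-seedpod: (2448 − 2453.4375)² / 2453.4375 = 0.0121
  ovoid-seedpod: (169 − 163.5625)² / 163.5625 = 0.1808
χ² = 0.0121 + 0.1808 = 0.1929 ≈ 0.193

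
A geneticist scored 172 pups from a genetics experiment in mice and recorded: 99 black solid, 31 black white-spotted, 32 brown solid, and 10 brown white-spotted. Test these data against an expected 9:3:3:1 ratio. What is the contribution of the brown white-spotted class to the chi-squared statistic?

0.052

Under the 9:3:3:1 hypothesis (Σ ratio = 16, N = 172):
  black solid: 172 × 9/16 = 96.75
  black white-spotted: 172 × 3/16 = 32.25
  brown solid: 172 × 3/16 = 32.25
  brown white-spotted: 172 × 1/16 = 10.75
Contribution of brown white-spotted: (10 − 10.75)² / 10.75 = 0.0523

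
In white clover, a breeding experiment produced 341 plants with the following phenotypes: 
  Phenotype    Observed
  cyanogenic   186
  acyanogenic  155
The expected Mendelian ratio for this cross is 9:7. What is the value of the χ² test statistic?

Expected counts for N = 341 under a 9:7 ratio (total parts = 16):
  cyanogenic: 341 × 9/16 = 191.8125
  acyanogenic: 341 × 7/16 = 149.1875
χ² = Σ (O − E)² / E
  cyanogenic: (186 − 191.8125)² / 191.8125 = 0.1761
  acyanogenic: (155 − 149.1875)² / 149.1875 = 0.2265
χ² = 0.1761 + 0.2265 = 0.4026 ≈ 0.403

0.403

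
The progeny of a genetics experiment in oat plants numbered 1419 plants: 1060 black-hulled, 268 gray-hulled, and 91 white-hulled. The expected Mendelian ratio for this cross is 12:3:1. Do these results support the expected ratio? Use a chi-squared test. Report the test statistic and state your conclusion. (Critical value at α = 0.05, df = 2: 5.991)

0.091; consistent

Expected counts for N = 1419 under a 12:3:1 ratio (total parts = 16):
  black-hulled: 1419 × 12/16 = 1064.25
  gray-hulled: 1419 × 3/16 = 266.0625
  white-hulled: 1419 × 1/16 = 88.6875
χ² = Σ (O − E)² / E
  black-hulled: (1060 − 1064.25)² / 1064.25 = 0.0170
  gray-hulled: (268 − 266.0625)² / 266.0625 = 0.0141
  white-hulled: (91 − 88.6875)² / 88.6875 = 0.0603
χ² = 0.0170 + 0.0141 + 0.0603 = 0.0914 ≈ 0.091
Degrees of freedom = 3 − 1 = 2; critical value at α = 0.05 is 5.991.
Since 0.091 < 5.991, we fail to reject the null hypothesis — the data are consistent with the 12:3:1 ratio.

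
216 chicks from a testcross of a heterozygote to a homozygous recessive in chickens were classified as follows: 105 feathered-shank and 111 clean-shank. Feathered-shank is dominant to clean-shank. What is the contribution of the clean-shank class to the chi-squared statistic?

0.083

A testcross of a heterozygote (Aa × aa) gives a 1:1 phenotypic ratio.
The 1:1 ratio has 2 parts, so with N = 216 the expected counts are:
  feathered-shank: 216 × 1/2 = 108
  clean-shank: 216 × 1/2 = 108
Contribution of clean-shank: (111 − 108)² / 108 = 0.0833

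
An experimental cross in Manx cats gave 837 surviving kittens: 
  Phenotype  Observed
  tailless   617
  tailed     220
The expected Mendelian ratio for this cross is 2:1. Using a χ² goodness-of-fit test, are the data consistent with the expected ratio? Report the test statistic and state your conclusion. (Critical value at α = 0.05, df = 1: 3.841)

18.715; not consistent

Under the 2:1 hypothesis (Σ ratio = 3, N = 837):
  tailless: 837 × 2/3 = 558
  tailed: 837 × 1/3 = 279
χ² = Σ (O − E)² / E
  tailless: (617 − 558)² / 558 = 6.2384
  tailed: (220 − 279)² / 279 = 12.4767
χ² = 6.2384 + 12.4767 = 18.7151 ≈ 18.715
Degrees of freedom = 2 − 1 = 1; critical value at α = 0.05 is 3.841.
Since 18.715 > 3.841, we reject the null hypothesis — the data do not fit the 2:1 ratio.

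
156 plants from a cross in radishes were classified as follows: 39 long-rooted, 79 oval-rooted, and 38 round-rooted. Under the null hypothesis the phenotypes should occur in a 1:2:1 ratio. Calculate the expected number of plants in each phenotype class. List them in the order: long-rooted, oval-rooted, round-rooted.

Under the 1:2:1 hypothesis (Σ ratio = 4, N = 156):
  long-rooted: 156 × 1/4 = 39
  oval-rooted: 156 × 2/4 = 78
  round-rooted: 156 × 1/4 = 39

39, 78, 39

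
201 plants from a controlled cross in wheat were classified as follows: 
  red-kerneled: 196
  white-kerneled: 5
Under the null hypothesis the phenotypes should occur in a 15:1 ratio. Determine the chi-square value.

Expected counts for N = 201 under a 15:1 ratio (total parts = 16):
  red-kerneled: 201 × 15/16 = 188.4375
  white-kerneled: 201 × 1/16 = 12.5625
χ² = Σ (O − E)² / E
  red-kerneled: (196 − 188.4375)² / 188.4375 = 0.3035
  white-kerneled: (5 − 12.5625)² / 12.5625 = 4.5525
χ² = 0.3035 + 4.5525 = 4.856

4.856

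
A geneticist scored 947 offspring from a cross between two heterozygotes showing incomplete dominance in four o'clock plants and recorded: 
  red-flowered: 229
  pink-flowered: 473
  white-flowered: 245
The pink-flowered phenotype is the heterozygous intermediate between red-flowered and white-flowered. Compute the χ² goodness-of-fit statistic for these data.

With incomplete dominance, a heterozygote × heterozygote cross gives a 1:2:1 phenotypic ratio.
The 1:2:1 ratio has 4 parts, so with N = 947 the expected counts are:
  red-flowered: 947 × 1/4 = 236.75
  pink-flowered: 947 × 2/4 = 473.5
  white-flowered: 947 × 1/4 = 236.75
χ² = Σ (O − E)² / E
  red-flowered: (229 − 236.75)² / 236.75 = 0.2537
  pink-flowered: (473 − 473.5)² / 473.5 = 0.0005
  white-flowered: (245 − 236.75)² / 236.75 = 0.2875
χ² = 0.2537 + 0.0005 + 0.2875 = 0.5417 ≈ 0.542

0.542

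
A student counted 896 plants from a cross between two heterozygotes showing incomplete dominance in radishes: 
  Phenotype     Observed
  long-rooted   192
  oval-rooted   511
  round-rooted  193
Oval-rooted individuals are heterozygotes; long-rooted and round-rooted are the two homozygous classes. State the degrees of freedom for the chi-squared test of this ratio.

With incomplete dominance, a heterozygote × heterozygote cross gives a 1:2:1 phenotypic ratio.
A goodness-of-fit test with 3 phenotype classes has df = 3 − 1 = 2.

2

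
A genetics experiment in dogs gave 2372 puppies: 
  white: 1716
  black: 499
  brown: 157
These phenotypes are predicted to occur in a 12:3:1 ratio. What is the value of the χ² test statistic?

9.365

The 12:3:1 ratio has 16 parts, so with N = 2372 the expected counts are:
  white: 2372 × 12/16 = 1779
  black: 2372 × 3/16 = 444.75
  brown: 2372 × 1/16 = 148.25
χ² = Σ (O − E)² / E
  white: (1716 − 1779)² / 1779 = 2.2310
  black: (499 − 444.75)² / 444.75 = 6.6173
  brown: (157 − 148.25)² / 148.25 = 0.5164
χ² = 2.2310 + 6.6173 + 0.5164 = 9.3647 ≈ 9.365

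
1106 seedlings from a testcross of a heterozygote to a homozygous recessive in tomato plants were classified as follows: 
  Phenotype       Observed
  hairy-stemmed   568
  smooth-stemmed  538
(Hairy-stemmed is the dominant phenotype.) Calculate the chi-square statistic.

0.814

A testcross of a heterozygote (Aa × aa) gives a 1:1 phenotypic ratio.
Expected counts for N = 1106 under a 1:1 ratio (total parts = 2):
  hairy-stemmed: 1106 × 1/2 = 553
  smooth-stemmed: 1106 × 1/2 = 553
χ² = Σ (O − E)² / E
  hairy-stemmed: (568 − 553)² / 553 = 0.4069
  smooth-stemmed: (538 − 553)² / 553 = 0.4069
χ² = 0.4069 + 0.4069 = 0.8138 ≈ 0.814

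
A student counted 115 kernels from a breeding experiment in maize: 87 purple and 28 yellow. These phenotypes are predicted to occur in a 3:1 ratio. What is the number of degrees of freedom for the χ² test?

A goodness-of-fit test with 2 phenotype classes has df = 2 − 1 = 1.

1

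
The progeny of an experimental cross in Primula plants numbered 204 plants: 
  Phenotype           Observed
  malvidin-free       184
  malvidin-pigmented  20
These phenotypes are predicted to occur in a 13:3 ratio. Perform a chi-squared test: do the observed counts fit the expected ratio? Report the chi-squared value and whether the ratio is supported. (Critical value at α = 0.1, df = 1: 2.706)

10.717; not consistent

Expected counts for N = 204 under a 13:3 ratio (total parts = 16):
  malvidin-free: 204 × 13/16 = 165.75
  malvidin-pigmented: 204 × 3/16 = 38.25
χ² = Σ (O − E)² / E
  malvidin-free: (184 − 165.75)² / 165.75 = 2.0094
  malvidin-pigmented: (20 − 38.25)² / 38.25 = 8.7075
χ² = 2.0094 + 8.7075 = 10.7169 ≈ 10.717
Degrees of freedom = 2 − 1 = 1; critical value at α = 0.1 is 2.706.
Since 10.717 > 2.706, we reject the null hypothesis — the data do not fit the 13:3 ratio.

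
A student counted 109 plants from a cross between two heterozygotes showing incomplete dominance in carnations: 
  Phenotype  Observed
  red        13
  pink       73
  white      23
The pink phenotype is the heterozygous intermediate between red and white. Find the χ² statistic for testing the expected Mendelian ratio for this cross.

14.394

With incomplete dominance, a heterozygote × heterozygote cross gives a 1:2:1 phenotypic ratio.
The 1:2:1 ratio has 4 parts, so with N = 109 the expected counts are:
  red: 109 × 1/4 = 27.25
  pink: 109 × 2/4 = 54.5
  white: 109 × 1/4 = 27.25
χ² = Σ (O − E)² / E
  red: (13 − 27.25)² / 27.25 = 7.4518
  pink: (73 − 54.5)² / 54.5 = 6.2798
  white: (23 − 27.25)² / 27.25 = 0.6628
χ² = 7.4518 + 6.2798 + 0.6628 = 14.3944 ≈ 14.394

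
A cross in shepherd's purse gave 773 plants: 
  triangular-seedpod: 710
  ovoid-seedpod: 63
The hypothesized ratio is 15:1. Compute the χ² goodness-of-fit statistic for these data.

Under the 15:1 hypothesis (Σ ratio = 16, N = 773):
  triangular-seedpod: 773 × 15/16 = 724.6875
  ovoid-seedpod: 773 × 1/16 = 48.3125
χ² = Σ (O − E)² / E
  triangular-seedpod: (710 − 724.6875)² / 724.6875 = 0.2977
  ovoid-seedpod: (63 − 48.3125)² / 48.3125 = 4.4652
χ² = 0.2977 + 4.4652 = 4.7629 ≈ 4.763

4.763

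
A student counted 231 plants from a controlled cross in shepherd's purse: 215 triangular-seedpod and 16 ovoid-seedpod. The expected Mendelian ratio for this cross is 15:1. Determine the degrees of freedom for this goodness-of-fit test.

A goodness-of-fit test with 2 phenotype classes has df = 2 − 1 = 1.

1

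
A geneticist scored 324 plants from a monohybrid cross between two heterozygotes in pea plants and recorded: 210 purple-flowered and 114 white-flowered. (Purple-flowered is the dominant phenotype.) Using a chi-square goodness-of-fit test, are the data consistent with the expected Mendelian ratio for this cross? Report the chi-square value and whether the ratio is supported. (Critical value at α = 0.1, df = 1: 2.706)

17.926; not consistent

For a monohybrid cross between heterozygotes with complete dominance, the expected phenotypic ratio is 3:1.
Expected counts for N = 324 under a 3:1 ratio (total parts = 4):
  purple-flowered: 324 × 3/4 = 243
  white-flowered: 324 × 1/4 = 81
χ² = Σ (O − E)² / E
  purple-flowered: (210 − 243)² / 243 = 4.4815
  white-flowered: (114 − 81)² / 81 = 13.4444
χ² = 4.4815 + 13.4444 = 17.9259 ≈ 17.926
Degrees of freedom = 2 − 1 = 1; critical value at α = 0.1 is 2.706.
Since 17.926 > 2.706, we reject the null hypothesis — the data do not fit the 3:1 ratio.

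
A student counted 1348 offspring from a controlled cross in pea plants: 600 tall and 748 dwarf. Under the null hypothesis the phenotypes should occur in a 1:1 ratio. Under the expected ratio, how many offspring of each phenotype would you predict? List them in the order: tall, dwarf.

674, 674

Expected counts for N = 1348 under a 1:1 ratio (total parts = 2):
  tall: 1348 × 1/2 = 674
  dwarf: 1348 × 1/2 = 674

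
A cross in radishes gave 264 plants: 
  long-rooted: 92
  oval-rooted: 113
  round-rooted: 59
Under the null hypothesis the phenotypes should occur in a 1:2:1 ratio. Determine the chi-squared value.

The 1:2:1 ratio has 4 parts, so with N = 264 the expected counts are:
  long-rooted: 264 × 1/4 = 66
  oval-rooted: 264 × 2/4 = 132
  round-rooted: 264 × 1/4 = 66
χ² = Σ (O − E)² / E
  long-rooted: (92 − 66)² / 66 = 10.2424
  oval-rooted: (113 − 132)² / 132 = 2.7348
  round-rooted: (59 − 66)² / 66 = 0.7424
χ² = 10.2424 + 2.7348 + 0.7424 = 13.7196 ≈ 13.720

13.720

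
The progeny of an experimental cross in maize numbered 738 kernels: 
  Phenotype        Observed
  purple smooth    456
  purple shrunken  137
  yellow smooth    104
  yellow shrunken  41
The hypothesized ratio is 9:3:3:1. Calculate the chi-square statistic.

Under the 9:3:3:1 hypothesis (Σ ratio = 16, N = 738):
  purple smooth: 738 × 9/16 = 415.125
  purple shrunken: 738 × 3/16 = 138.375
  yellow smooth: 738 × 3/16 = 138.375
  yellow shrunken: 738 × 1/16 = 46.125
χ² = Σ (O − E)² / E
  purple smooth: (456 − 415.125)² / 415.125 = 4.0247
  purple shrunken: (137 − 138.375)² / 138.375 = 0.0137
  yellow smooth: (104 − 138.375)² / 138.375 = 8.5394
  yellow shrunken: (41 − 46.125)² / 46.125 = 0.5694
χ² = 4.0247 + 0.0137 + 8.5394 + 0.5694 = 13.1472 ≈ 13.147

13.147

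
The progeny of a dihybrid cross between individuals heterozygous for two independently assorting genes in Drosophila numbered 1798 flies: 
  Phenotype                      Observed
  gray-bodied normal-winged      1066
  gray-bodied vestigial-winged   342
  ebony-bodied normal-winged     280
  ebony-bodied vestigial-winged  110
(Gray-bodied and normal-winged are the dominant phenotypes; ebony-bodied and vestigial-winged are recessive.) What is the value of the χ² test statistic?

A dihybrid F₂ with independent assortment and complete dominance at both loci gives a 9:3:3:1 phenotypic ratio.
Under the 9:3:3:1 hypothesis (Σ ratio = 16, N = 1798):
  gray-bodied normal-winged: 1798 × 9/16 = 1011.375
  gray-bodied vestigial-winged: 1798 × 3/16 = 337.125
  ebony-bodied normal-winged: 1798 × 3/16 = 337.125
  ebony-bodied vestigial-winged: 1798 × 1/16 = 112.375
χ² = Σ (O − E)² / E
  gray-bodied normal-winged: (1066 − 1011.375)² / 1011.375 = 2.9503
  gray-bodied vestigial-winged: (342 − 337.125)² / 337.125 = 0.0705
  ebony-bodied normal-winged: (280 − 337.125)² / 337.125 = 9.6797
  ebony-bodied vestigial-winged: (110 − 112.375)² / 112.375 = 0.0502
χ² = 2.9503 + 0.0705 + 9.6797 + 0.0502 = 12.7507 ≈ 12.751

12.751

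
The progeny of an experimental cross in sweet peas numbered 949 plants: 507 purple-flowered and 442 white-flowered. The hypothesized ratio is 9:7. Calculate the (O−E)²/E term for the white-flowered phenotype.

1.732

The 9:7 ratio has 16 parts, so with N = 949 the expected counts are:
  purple-flowered: 949 × 9/16 = 533.8125
  white-flowered: 949 × 7/16 = 415.1875
Contribution of white-flowered: (442 − 415.1875)² / 415.1875 = 1.7315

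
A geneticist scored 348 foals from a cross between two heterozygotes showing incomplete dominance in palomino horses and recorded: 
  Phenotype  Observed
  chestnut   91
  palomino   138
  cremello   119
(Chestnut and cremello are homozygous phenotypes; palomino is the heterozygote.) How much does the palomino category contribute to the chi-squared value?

With incomplete dominance, a heterozygote × heterozygote cross gives a 1:2:1 phenotypic ratio.
Expected counts for N = 348 under a 1:2:1 ratio (total parts = 4):
  chestnut: 348 × 1/4 = 87
  palomino: 348 × 2/4 = 174
  cremello: 348 × 1/4 = 87
Contribution of palomino: (138 − 174)² / 174 = 7.4483

7.448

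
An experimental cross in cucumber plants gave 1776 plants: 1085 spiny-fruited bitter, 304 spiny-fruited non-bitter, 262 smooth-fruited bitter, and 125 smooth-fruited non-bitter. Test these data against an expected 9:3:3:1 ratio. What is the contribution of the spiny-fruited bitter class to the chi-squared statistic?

7.403

Under the 9:3:3:1 hypothesis (Σ ratio = 16, N = 1776):
  spiny-fruited bitter: 1776 × 9/16 = 999
  spiny-fruited non-bitter: 1776 × 3/16 = 333
  smooth-fruited bitter: 1776 × 3/16 = 333
  smooth-fruited non-bitter: 1776 × 1/16 = 111
Contribution of spiny-fruited bitter: (1085 − 999)² / 999 = 7.4034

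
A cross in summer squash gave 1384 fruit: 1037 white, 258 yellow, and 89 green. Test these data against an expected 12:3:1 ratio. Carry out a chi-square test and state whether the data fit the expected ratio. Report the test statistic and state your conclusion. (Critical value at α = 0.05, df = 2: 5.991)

0.082; consistent

Total ratio parts = 16. Expected numbers out of 1384:
  white: 1384 × 12/16 = 1038
  yellow: 1384 × 3/16 = 259.5
  green: 1384 × 1/16 = 86.5
χ² = Σ (O − E)² / E
  white: (1037 − 1038)² / 1038 = 0.0010
  yellow: (258 − 259.5)² / 259.5 = 0.0087
  green: (89 − 86.5)² / 86.5 = 0.0723
χ² = 0.0010 + 0.0087 + 0.0723 = 0.082
Degrees of freedom = 3 − 1 = 2; critical value at α = 0.05 is 5.991.
Since 0.082 < 5.991, we fail to reject the null hypothesis — the data are consistent with the 12:3:1 ratio.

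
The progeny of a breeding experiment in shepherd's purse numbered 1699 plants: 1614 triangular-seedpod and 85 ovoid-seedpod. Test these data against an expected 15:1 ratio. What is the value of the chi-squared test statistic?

The 15:1 ratio has 16 parts, so with N = 1699 the expected counts are:
  triangular-seedpod: 1699 × 15/16 = 1592.8125
  ovoid-seedpod: 1699 × 1/16 = 106.1875
χ² = Σ (O − E)² / E
  triangular-seedpod: (1614 − 1592.8125)² / 1592.8125 = 0.2818
  ovoid-seedpod: (85 − 106.1875)² / 106.1875 = 4.2275
χ² = 0.2818 + 4.2275 = 4.5093 ≈ 4.509

4.509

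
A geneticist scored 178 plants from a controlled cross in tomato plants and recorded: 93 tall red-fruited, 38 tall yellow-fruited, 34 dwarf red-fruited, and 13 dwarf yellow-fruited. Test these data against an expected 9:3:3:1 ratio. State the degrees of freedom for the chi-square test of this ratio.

A goodness-of-fit test with 4 phenotype classes has df = 4 − 1 = 3.

3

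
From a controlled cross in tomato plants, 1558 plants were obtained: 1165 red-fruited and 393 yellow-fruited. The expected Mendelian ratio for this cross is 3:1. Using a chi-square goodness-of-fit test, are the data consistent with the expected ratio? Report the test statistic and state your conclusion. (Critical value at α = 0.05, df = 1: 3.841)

0.042; consistent

Total ratio parts = 4. Expected numbers out of 1558:
  red-fruited: 1558 × 3/4 = 1168.5
  yellow-fruited: 1558 × 1/4 = 389.5
χ² = Σ (O − E)² / E
  red-fruited: (1165 − 1168.5)² / 1168.5 = 0.0105
  yellow-fruited: (393 − 389.5)² / 389.5 = 0.0315
χ² = 0.0105 + 0.0315 = 0.042
Degrees of freedom = 2 − 1 = 1; critical value at α = 0.05 is 3.841.
Since 0.042 < 3.841, we fail to reject the null hypothesis — the data are consistent with the 3:1 ratio.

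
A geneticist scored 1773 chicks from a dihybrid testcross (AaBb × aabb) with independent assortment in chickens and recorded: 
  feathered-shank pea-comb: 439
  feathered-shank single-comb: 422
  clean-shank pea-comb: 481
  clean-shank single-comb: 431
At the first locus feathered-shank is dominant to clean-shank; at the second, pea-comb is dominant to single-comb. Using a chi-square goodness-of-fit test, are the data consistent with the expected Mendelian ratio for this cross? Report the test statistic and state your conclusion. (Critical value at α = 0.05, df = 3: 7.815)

4.613; consistent

A dihybrid testcross with independent assortment gives a 1:1:1:1 ratio.
Total ratio parts = 4. Expected numbers out of 1773:
  feathered-shank pea-comb: 1773 × 1/4 = 443.25
  feathered-shank single-comb: 1773 × 1/4 = 443.25
  clean-shank pea-comb: 1773 × 1/4 = 443.25
  clean-shank single-comb: 1773 × 1/4 = 443.25
χ² = Σ (O − E)² / E
  feathered-shank pea-comb: (439 − 443.25)² / 443.25 = 0.0408
  feathered-shank single-comb: (422 − 443.25)² / 443.25 = 1.0188
  clean-shank pea-comb: (481 − 443.25)² / 443.25 = 3.2150
  clean-shank single-comb: (431 − 443.25)² / 443.25 = 0.3386
χ² = 0.0408 + 1.0188 + 3.2150 + 0.3386 = 4.6132 ≈ 4.613
Degrees of freedom = 4 − 1 = 3; critical value at α = 0.05 is 7.815.
Since 4.613 < 7.815, we fail to reject the null hypothesis — the data are consistent with the 1:1:1:1 ratio.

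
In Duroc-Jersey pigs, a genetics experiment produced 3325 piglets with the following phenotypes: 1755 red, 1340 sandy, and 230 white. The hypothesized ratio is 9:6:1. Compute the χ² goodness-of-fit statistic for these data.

16.434

Under the 9:6:1 hypothesis (Σ ratio = 16, N = 3325):
  red: 3325 × 9/16 = 1870.3125
  sandy: 3325 × 6/16 = 1246.875
  white: 3325 × 1/16 = 207.8125
χ² = Σ (O − E)² / E
  red: (1755 − 1870.3125)² / 1870.3125 = 7.1095
  sandy: (1340 − 1246.875)² / 1246.875 = 6.9552
  white: (230 − 207.8125)² / 207.8125 = 2.3689
χ² = 7.1095 + 6.9552 + 2.3689 = 16.4336 ≈ 16.434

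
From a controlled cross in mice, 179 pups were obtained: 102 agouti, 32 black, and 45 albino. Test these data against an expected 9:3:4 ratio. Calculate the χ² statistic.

Expected counts for N = 179 under a 9:3:4 ratio (total parts = 16):
  agouti: 179 × 9/16 = 100.6875
  black: 179 × 3/16 = 33.5625
  albino: 179 × 4/16 = 44.75
χ² = Σ (O − E)² / E
  agouti: (102 − 100.6875)² / 100.6875 = 0.0171
  black: (32 − 33.5625)² / 33.5625 = 0.0727
  albino: (45 − 44.75)² / 44.75 = 0.0014
χ² = 0.0171 + 0.0727 + 0.0014 = 0.0912 ≈ 0.091

0.091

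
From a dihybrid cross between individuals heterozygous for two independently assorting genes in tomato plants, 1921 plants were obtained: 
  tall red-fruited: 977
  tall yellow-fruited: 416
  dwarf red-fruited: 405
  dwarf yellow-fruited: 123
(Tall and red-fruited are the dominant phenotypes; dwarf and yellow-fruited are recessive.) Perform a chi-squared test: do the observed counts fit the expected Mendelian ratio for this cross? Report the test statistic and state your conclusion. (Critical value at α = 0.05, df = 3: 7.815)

24.221; not consistent

A dihybrid F₂ with independent assortment and complete dominance at both loci gives a 9:3:3:1 phenotypic ratio.
Expected counts for N = 1921 under a 9:3:3:1 ratio (total parts = 16):
  tall red-fruited: 1921 × 9/16 = 1080.5625
  tall yellow-fruited: 1921 × 3/16 = 360.1875
  dwarf red-fruited: 1921 × 3/16 = 360.1875
  dwarf yellow-fruited: 1921 × 1/16 = 120.0625
χ² = Σ (O − E)² / E
  tall red-fruited: (977 − 1080.5625)² / 1080.5625 = 9.9256
  tall yellow-fruited: (416 − 360.1875)² / 360.1875 = 8.6484
  dwarf red-fruited: (405 − 360.1875)² / 360.1875 = 5.5753
  dwarf yellow-fruited: (123 − 120.0625)² / 120.0625 = 0.0719
χ² = 9.9256 + 8.6484 + 5.5753 + 0.0719 = 24.2212 ≈ 24.221
Degrees of freedom = 4 − 1 = 3; critical value at α = 0.05 is 7.815.
Since 24.221 > 7.815, we reject the null hypothesis — the data do not fit the 9:3:3:1 ratio.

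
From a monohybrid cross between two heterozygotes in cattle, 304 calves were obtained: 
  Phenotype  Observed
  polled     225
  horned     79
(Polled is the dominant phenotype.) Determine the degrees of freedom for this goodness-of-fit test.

For a monohybrid cross between heterozygotes with complete dominance, the expected phenotypic ratio is 3:1.
A goodness-of-fit test with 2 phenotype classes has df = 2 − 1 = 1.

1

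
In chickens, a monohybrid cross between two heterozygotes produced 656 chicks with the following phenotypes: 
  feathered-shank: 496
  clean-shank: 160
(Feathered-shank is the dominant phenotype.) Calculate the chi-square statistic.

For a monohybrid cross between heterozygotes with complete dominance, the expected phenotypic ratio is 3:1.
Under the 3:1 hypothesis (Σ ratio = 4, N = 656):
  feathered-shank: 656 × 3/4 = 492
  clean-shank: 656 × 1/4 = 164
χ² = Σ (O − E)² / E
  feathered-shank: (496 − 492)² / 492 = 0.0325
  clean-shank: (160 − 164)² / 164 = 0.0976
χ² = 0.0325 + 0.0976 = 0.1301 ≈ 0.130

0.130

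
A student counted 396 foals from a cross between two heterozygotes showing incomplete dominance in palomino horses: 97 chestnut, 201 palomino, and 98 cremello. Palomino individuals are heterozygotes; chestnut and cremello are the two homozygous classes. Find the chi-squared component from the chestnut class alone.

0.040

With incomplete dominance, a heterozygote × heterozygote cross gives a 1:2:1 phenotypic ratio.
Expected counts for N = 396 under a 1:2:1 ratio (total parts = 4):
  chestnut: 396 × 1/4 = 99
  palomino: 396 × 2/4 = 198
  cremello: 396 × 1/4 = 99
Contribution of chestnut: (97 − 99)² / 99 = 0.0404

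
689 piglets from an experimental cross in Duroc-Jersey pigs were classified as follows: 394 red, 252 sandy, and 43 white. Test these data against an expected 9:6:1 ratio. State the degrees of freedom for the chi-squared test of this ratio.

2

A goodness-of-fit test with 3 phenotype classes has df = 3 − 1 = 2.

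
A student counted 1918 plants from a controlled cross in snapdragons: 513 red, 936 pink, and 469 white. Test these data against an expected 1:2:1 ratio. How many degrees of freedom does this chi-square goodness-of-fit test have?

2

A goodness-of-fit test with 3 phenotype classes has df = 3 − 1 = 2.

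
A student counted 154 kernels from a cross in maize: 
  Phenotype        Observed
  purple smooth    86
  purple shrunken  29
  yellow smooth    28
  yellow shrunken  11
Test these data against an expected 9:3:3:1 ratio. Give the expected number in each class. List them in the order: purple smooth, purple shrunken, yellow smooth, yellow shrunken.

86.625, 28.875, 28.875, 9.625

Under the 9:3:3:1 hypothesis (Σ ratio = 16, N = 154):
  purple smooth: 154 × 9/16 = 86.625
  purple shrunken: 154 × 3/16 = 28.875
  yellow smooth: 154 × 3/16 = 28.875
  yellow shrunken: 154 × 1/16 = 9.625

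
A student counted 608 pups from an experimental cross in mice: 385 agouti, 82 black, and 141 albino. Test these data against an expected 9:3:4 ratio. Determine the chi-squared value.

15.185

Under the 9:3:4 hypothesis (Σ ratio = 16, N = 608):
  agouti: 608 × 9/16 = 342
  black: 608 × 3/16 = 114
  albino: 608 × 4/16 = 152
χ² = Σ (O − E)² / E
  agouti: (385 − 342)² / 342 = 5.4064
  black: (82 − 114)² / 114 = 8.9825
  albino: (141 − 152)² / 152 = 0.7961
χ² = 5.4064 + 8.9825 + 0.7961 = 15.185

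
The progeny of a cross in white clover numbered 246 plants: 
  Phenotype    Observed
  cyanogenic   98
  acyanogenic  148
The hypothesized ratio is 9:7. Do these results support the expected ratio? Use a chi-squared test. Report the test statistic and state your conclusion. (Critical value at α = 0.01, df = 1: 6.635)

Expected counts for N = 246 under a 9:7 ratio (total parts = 16):
  cyanogenic: 246 × 9/16 = 138.375
  acyanogenic: 246 × 7/16 = 107.625
χ² = Σ (O − E)² / E
  cyanogenic: (98 − 138.375)² / 138.375 = 11.7806
  acyanogenic: (148 − 107.625)² / 107.625 = 15.1465
χ² = 11.7806 + 15.1465 = 26.9271 ≈ 26.927
Degrees of freedom = 2 − 1 = 1; critical value at α = 0.01 is 6.635.
Since 26.927 > 6.635, we reject the null hypothesis — the data do not fit the 9:7 ratio.

26.927; not consistent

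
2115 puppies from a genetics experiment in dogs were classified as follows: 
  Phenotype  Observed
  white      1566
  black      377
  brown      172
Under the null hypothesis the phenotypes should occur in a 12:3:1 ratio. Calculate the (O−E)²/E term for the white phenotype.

The 12:3:1 ratio has 16 parts, so with N = 2115 the expected counts are:
  white: 2115 × 12/16 = 1586.25
  black: 2115 × 3/16 = 396.5625
  brown: 2115 × 1/16 = 132.1875
Contribution of white: (1566 − 1586.25)² / 1586.25 = 0.2585

0.259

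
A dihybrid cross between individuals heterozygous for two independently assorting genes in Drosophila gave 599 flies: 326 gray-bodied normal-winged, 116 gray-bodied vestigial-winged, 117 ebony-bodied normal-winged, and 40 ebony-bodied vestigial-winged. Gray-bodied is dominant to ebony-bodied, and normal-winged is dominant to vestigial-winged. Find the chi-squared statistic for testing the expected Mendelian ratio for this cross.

0.847

A dihybrid F₂ with independent assortment and complete dominance at both loci gives a 9:3:3:1 phenotypic ratio.
Total ratio parts = 16. Expected numbers out of 599:
  gray-bodied normal-winged: 599 × 9/16 = 336.9375
  gray-bodied vestigial-winged: 599 × 3/16 = 112.3125
  ebony-bodied normal-winged: 599 × 3/16 = 112.3125
  ebony-bodied vestigial-winged: 599 × 1/16 = 37.4375
χ² = Σ (O − E)² / E
  gray-bodied normal-winged: (326 − 336.9375)² / 336.9375 = 0.3550
  gray-bodied vestigial-winged: (116 − 112.3125)² / 112.3125 = 0.1211
  ebony-bodied normal-winged: (117 − 112.3125)² / 112.3125 = 0.1956
  ebony-bodied vestigial-winged: (40 − 37.4375)² / 37.4375 = 0.1754
χ² = 0.3550 + 0.1211 + 0.1956 + 0.1754 = 0.8471 ≈ 0.847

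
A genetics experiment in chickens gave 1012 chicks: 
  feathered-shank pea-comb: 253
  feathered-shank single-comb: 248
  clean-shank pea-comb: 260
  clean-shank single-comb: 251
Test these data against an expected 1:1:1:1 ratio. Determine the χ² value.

Expected counts for N = 1012 under a 1:1:1:1 ratio (total parts = 4):
  feathered-shank pea-comb: 1012 × 1/4 = 253
  feathered-shank single-comb: 1012 × 1/4 = 253
  clean-shank pea-comb: 1012 × 1/4 = 253
  clean-shank single-comb: 1012 × 1/4 = 253
χ² = Σ (O − E)² / E
  feathered-shank pea-comb: (253 − 253)² / 253 = 0.0000
  feathered-shank single-comb: (248 − 253)² / 253 = 0.0988
  clean-shank pea-comb: (260 − 253)² / 253 = 0.1937
  clean-shank single-comb: (251 − 253)² / 253 = 0.0158
χ² = 0.0000 + 0.0988 + 0.1937 + 0.0158 = 0.3083 ≈ 0.308

0.308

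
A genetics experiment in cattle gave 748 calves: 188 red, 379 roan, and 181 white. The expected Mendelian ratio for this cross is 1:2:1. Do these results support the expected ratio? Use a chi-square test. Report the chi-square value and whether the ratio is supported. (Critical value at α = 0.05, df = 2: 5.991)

0.265; consistent

Expected counts for N = 748 under a 1:2:1 ratio (total parts = 4):
  red: 748 × 1/4 = 187
  roan: 748 × 2/4 = 374
  white: 748 × 1/4 = 187
χ² = Σ (O − E)² / E
  red: (188 − 187)² / 187 = 0.0053
  roan: (379 − 374)² / 374 = 0.0668
  white: (181 − 187)² / 187 = 0.1925
χ² = 0.0053 + 0.0668 + 0.1925 = 0.2646 ≈ 0.265
Degrees of freedom = 3 − 1 = 2; critical value at α = 0.05 is 5.991.
Since 0.265 < 5.991, we fail to reject the null hypothesis — the data are consistent with the 1:2:1 ratio.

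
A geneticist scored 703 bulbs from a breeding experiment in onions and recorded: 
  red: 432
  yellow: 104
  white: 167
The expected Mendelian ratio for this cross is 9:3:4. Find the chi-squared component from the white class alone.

The 9:3:4 ratio has 16 parts, so with N = 703 the expected counts are:
  red: 703 × 9/16 = 395.4375
  yellow: 703 × 3/16 = 131.8125
  white: 703 × 4/16 = 175.75
Contribution of white: (167 − 175.75)² / 175.75 = 0.4356

0.436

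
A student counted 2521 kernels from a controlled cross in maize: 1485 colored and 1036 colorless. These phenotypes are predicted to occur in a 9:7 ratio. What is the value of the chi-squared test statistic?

Expected counts for N = 2521 under a 9:7 ratio (total parts = 16):
  colored: 2521 × 9/16 = 1418.0625
  colorless: 2521 × 7/16 = 1102.9375
χ² = Σ (O − E)² / E
  colored: (1485 − 1418.0625)² / 1418.0625 = 3.1597
  colorless: (1036 − 1102.9375)² / 1102.9375 = 4.0625
χ² = 3.1597 + 4.0625 = 7.2222 ≈ 7.222

7.222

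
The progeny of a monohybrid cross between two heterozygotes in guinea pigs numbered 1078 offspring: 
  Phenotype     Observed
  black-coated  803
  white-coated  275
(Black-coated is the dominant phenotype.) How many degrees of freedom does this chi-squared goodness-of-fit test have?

1

For a monohybrid cross between heterozygotes with complete dominance, the expected phenotypic ratio is 3:1.
A goodness-of-fit test with 2 phenotype classes has df = 2 − 1 = 1.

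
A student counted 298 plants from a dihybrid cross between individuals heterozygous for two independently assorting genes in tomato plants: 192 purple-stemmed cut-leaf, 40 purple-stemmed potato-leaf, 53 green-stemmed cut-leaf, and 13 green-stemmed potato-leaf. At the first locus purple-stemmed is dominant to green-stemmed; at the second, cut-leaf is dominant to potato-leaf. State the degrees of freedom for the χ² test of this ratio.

A dihybrid F₂ with independent assortment and complete dominance at both loci gives a 9:3:3:1 phenotypic ratio.
A goodness-of-fit test with 4 phenotype classes has df = 4 − 1 = 3.

3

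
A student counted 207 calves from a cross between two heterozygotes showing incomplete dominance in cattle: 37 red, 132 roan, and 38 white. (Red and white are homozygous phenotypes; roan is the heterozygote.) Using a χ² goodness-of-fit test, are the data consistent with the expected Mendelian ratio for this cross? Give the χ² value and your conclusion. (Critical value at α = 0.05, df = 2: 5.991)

With incomplete dominance, a heterozygote × heterozygote cross gives a 1:2:1 phenotypic ratio.
Total ratio parts = 4. Expected numbers out of 207:
  red: 207 × 1/4 = 51.75
  roan: 207 × 2/4 = 103.5
  white: 207 × 1/4 = 51.75
χ² = Σ (O − E)² / E
  red: (37 − 51.75)² / 51.75 = 4.2041
  roan: (132 − 103.5)² / 103.5 = 7.8478
  white: (38 − 51.75)² / 51.75 = 3.6534
χ² = 4.2041 + 7.8478 + 3.6534 = 15.7053 ≈ 15.705
Degrees of freedom = 3 − 1 = 2; critical value at α = 0.05 is 5.991.
Since 15.705 > 5.991, we reject the null hypothesis — the data do not fit the 1:2:1 ratio.

15.705; not consistent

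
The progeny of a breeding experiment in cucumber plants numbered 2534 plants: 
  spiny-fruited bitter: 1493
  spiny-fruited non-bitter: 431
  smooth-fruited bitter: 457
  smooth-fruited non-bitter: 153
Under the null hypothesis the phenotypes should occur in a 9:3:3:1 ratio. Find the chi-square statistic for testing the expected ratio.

8.180

Under the 9:3:3:1 hypothesis (Σ ratio = 16, N = 2534):
  spiny-fruited bitter: 2534 × 9/16 = 1425.375
  spiny-fruited non-bitter: 2534 × 3/16 = 475.125
  smooth-fruited bitter: 2534 × 3/16 = 475.125
  smooth-fruited non-bitter: 2534 × 1/16 = 158.375
χ² = Σ (O − E)² / E
  spiny-fruited bitter: (1493 − 1425.375)² / 1425.375 = 3.2084
  spiny-fruited non-bitter: (431 − 475.125)² / 475.125 = 4.0979
  smooth-fruited bitter: (457 − 475.125)² / 475.125 = 0.6914
  smooth-fruited non-bitter: (153 − 158.375)² / 158.375 = 0.1824
χ² = 3.2084 + 4.0979 + 0.6914 + 0.1824 = 8.1801 ≈ 8.180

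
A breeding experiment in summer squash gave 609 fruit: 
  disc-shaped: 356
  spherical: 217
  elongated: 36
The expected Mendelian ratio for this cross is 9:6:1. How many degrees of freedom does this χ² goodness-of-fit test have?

A goodness-of-fit test with 3 phenotype classes has df = 3 − 1 = 2.

2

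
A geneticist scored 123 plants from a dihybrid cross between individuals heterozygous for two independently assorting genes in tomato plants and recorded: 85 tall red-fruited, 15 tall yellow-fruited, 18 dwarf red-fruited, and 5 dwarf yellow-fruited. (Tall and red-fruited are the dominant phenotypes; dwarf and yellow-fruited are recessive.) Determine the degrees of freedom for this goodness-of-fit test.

3

A dihybrid F₂ with independent assortment and complete dominance at both loci gives a 9:3:3:1 phenotypic ratio.
A goodness-of-fit test with 4 phenotype classes has df = 4 − 1 = 3.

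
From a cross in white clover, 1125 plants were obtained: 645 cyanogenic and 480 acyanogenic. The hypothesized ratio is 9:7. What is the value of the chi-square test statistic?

0.537

Expected counts for N = 1125 under a 9:7 ratio (total parts = 16):
  cyanogenic: 1125 × 9/16 = 632.8125
  acyanogenic: 1125 × 7/16 = 492.1875
χ² = Σ (O − E)² / E
  cyanogenic: (645 − 632.8125)² / 632.8125 = 0.2347
  acyanogenic: (480 − 492.1875)² / 492.1875 = 0.3018
χ² = 0.2347 + 0.3018 = 0.5365 ≈ 0.537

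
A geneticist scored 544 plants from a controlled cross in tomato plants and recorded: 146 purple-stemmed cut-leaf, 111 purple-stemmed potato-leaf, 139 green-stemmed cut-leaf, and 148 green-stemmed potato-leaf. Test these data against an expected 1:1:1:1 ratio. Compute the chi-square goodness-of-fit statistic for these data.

Under the 1:1:1:1 hypothesis (Σ ratio = 4, N = 544):
  purple-stemmed cut-leaf: 544 × 1/4 = 136
  purple-stemmed potato-leaf: 544 × 1/4 = 136
  green-stemmed cut-leaf: 544 × 1/4 = 136
  green-stemmed potato-leaf: 544 × 1/4 = 136
χ² = Σ (O − E)² / E
  purple-stemmed cut-leaf: (146 − 136)² / 136 = 0.7353
  purple-stemmed potato-leaf: (111 − 136)² / 136 = 4.5956
  green-stemmed cut-leaf: (139 − 136)² / 136 = 0.0662
  green-stemmed potato-leaf: (148 − 136)² / 136 = 1.0588
χ² = 0.7353 + 4.5956 + 0.0662 + 1.0588 = 6.4559 ≈ 6.456

6.456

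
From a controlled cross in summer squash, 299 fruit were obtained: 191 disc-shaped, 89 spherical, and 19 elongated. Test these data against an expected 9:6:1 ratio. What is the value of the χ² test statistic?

Under the 9:6:1 hypothesis (Σ ratio = 16, N = 299):
  disc-shaped: 299 × 9/16 = 168.1875
  spherical: 299 × 6/16 = 112.125
  elongated: 299 × 1/16 = 18.6875
χ² = Σ (O − E)² / E
  disc-shaped: (191 − 168.1875)² / 168.1875 = 3.0942
  spherical: (89 − 112.125)² / 112.125 = 4.7694
  elongated: (19 − 18.6875)² / 18.6875 = 0.0052
χ² = 3.0942 + 4.7694 + 0.0052 = 7.8688 ≈ 7.869

7.869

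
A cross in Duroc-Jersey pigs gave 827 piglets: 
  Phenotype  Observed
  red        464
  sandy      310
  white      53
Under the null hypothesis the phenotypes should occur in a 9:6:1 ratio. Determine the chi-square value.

0.036

Under the 9:6:1 hypothesis (Σ ratio = 16, N = 827):
  red: 827 × 9/16 = 465.1875
  sandy: 827 × 6/16 = 310.125
  white: 827 × 1/16 = 51.6875
χ² = Σ (O − E)² / E
  red: (464 − 465.1875)² / 465.1875 = 0.0030
  sandy: (310 − 310.125)² / 310.125 = 0.0001
  white: (53 − 51.6875)² / 51.6875 = 0.0333
χ² = 0.0030 + 0.0001 + 0.0333 = 0.0364 ≈ 0.036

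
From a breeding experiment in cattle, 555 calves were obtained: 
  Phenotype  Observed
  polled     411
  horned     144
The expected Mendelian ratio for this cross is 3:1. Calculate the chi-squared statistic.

Expected counts for N = 555 under a 3:1 ratio (total parts = 4):
  polled: 555 × 3/4 = 416.25
  horned: 555 × 1/4 = 138.75
χ² = Σ (O − E)² / E
  polled: (411 − 416.25)² / 416.25 = 0.0662
  horned: (144 − 138.75)² / 138.75 = 0.1986
χ² = 0.0662 + 0.1986 = 0.2648 ≈ 0.265

0.265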